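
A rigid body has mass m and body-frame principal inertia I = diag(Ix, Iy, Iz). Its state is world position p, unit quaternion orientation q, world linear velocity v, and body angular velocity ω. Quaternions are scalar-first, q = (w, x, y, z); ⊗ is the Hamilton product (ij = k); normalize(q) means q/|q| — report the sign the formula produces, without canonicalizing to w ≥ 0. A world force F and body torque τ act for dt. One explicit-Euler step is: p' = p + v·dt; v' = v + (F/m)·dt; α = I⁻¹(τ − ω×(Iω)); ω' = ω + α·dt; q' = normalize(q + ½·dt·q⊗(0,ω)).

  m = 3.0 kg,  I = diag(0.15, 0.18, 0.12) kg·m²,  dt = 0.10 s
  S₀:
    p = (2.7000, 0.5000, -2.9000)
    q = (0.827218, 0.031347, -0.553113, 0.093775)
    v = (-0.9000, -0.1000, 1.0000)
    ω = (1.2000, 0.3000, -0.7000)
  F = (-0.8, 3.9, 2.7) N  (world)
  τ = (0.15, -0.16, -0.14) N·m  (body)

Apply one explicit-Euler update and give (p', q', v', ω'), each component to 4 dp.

α = I⁻¹(τ − ω×Iω) = (0.9160, -0.7489, -1.2567)
new body rate ω' = (1.2916, 0.2251, -0.8257)
Hamilton product q⊗(0,ω) = (0.1939600, 1.3517082, 0.3826383, 0.0940871)
q' = normalize(q + ½dt·q⊗(0,ω)) = (0.8348, 0.0987, -0.5326, 0.0982)
a = F/m = (-0.2667, 1.3000, 0.9000)
p' = p + v·dt = (2.6100, 0.4900, -2.8000)
v' = v + a·dt = (-0.9267, 0.0300, 1.0900)

p' = (2.6100, 0.4900, -2.8000)
q' = (0.8348, 0.0987, -0.5326, 0.0982)
v' = (-0.9267, 0.0300, 1.0900)
ω' = (1.2916, 0.2251, -0.8257)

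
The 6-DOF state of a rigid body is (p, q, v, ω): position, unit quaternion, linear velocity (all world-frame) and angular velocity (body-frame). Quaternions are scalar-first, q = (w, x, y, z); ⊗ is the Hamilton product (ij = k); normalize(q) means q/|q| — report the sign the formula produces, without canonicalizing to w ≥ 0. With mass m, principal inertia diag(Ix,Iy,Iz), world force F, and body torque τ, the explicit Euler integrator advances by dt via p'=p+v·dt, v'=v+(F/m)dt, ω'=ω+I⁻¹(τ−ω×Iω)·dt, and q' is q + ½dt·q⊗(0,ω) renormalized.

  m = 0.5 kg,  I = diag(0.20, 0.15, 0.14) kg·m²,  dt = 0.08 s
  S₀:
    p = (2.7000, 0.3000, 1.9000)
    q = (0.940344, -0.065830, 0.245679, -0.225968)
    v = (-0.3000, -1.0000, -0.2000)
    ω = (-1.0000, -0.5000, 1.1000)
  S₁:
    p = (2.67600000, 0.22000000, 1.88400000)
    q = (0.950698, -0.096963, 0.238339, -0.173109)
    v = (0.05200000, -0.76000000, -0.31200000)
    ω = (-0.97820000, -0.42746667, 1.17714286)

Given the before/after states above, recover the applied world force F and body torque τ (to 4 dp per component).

F = (2.2000, 1.5000, -0.7000)
τ = (0.0600, 0.0700, 0.1100)

Δω = ω₁−ω₀ = (0.02180000, 0.07253333, 0.07714286)
ω₀×(Iω₀) = (0.0055, -0.0660, -0.0250)
I·α + gyro = (0.0600, 0.0700, 0.1100)
v₁ − v₀ = (0.35200000, 0.24000000, -0.11200000)
m·(v₁−v₀)/dt = (2.2000, 1.5000, -0.7000)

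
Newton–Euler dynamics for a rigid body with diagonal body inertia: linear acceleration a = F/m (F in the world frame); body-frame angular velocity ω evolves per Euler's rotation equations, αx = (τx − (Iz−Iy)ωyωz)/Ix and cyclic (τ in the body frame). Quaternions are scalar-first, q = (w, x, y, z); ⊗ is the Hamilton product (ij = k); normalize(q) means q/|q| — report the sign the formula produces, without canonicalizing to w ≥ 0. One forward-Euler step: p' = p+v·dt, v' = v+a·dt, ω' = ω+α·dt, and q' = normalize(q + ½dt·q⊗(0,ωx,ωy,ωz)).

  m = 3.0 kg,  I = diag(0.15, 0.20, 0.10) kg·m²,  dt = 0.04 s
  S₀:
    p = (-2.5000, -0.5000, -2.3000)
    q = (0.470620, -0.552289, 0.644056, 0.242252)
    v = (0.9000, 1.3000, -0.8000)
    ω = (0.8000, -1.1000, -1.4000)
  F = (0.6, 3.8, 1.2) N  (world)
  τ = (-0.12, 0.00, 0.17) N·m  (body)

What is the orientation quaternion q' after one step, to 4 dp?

q' = (0.5000, -0.5570, 0.6216, 0.2307)

q⊗(0,ω) = (1.4894456, -0.2587052, -1.0970850, -0.5665949)
q + ½dt·q⊗(0,ω), renormalized = (0.5000, -0.5570, 0.6216, 0.2307)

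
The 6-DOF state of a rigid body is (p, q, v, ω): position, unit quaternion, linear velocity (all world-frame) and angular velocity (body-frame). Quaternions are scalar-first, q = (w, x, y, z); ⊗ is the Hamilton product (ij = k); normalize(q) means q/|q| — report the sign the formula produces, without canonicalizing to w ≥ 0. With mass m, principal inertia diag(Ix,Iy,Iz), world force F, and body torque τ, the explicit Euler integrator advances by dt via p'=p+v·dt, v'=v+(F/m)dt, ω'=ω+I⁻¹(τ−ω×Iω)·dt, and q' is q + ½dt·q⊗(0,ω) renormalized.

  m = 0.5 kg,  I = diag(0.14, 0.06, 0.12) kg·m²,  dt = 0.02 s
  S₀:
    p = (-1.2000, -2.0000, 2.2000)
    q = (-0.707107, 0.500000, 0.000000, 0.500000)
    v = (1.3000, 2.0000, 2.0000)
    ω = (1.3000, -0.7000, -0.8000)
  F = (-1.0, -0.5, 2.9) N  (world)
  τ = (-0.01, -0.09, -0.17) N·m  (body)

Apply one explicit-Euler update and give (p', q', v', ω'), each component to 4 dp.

p' = (-1.1740, -1.9600, 2.2400)
q' = (-0.7095, 0.4942, 0.0154, 0.5021)
v' = (1.2600, 1.9800, 2.1160)
ω' = (1.2938, -0.7231, -0.8405)

p' = p + v·dt = (-1.1740, -1.9600, 2.2400)
v + (F/m)dt = (1.2600, 1.9800, 2.1160)
ω×(Iω) gyroscopic = (0.0336, -0.0208, 0.0728)
α = I⁻¹(τ − ω×Iω) = (-0.3114, -1.1533, -2.0233)
new body rate ω' = (1.2938, -0.7231, -0.8405)
Hamilton product q⊗(0,ω) = (-0.2500000, -0.5692391, 1.5449749, 0.2156856)
updated quaternion q' = (-0.7095, 0.4942, 0.0154, 0.5021)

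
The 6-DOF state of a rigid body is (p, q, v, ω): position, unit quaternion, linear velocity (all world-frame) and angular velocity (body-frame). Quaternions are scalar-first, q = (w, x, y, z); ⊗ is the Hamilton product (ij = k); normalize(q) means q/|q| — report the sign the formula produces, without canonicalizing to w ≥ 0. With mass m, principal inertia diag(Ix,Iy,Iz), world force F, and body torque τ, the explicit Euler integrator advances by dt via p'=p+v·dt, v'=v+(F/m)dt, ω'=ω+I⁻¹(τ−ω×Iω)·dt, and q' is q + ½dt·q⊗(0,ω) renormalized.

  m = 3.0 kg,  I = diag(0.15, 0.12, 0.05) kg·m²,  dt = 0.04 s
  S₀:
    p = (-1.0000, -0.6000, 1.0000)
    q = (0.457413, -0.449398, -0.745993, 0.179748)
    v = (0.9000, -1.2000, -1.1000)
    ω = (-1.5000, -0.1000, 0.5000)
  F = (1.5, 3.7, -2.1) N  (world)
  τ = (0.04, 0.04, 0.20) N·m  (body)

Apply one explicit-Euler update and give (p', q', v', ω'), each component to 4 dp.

p + v·dt = (-0.9640, -0.6480, 0.9560)
new velocity v' = (0.9200, -1.1507, -1.1280)
precession coupling ω×(Iω) = (0.0035, -0.0750, -0.0045)
α = I⁻¹(τ − ω×Iω) = (0.2433, 0.9583, 4.0900)
ω + α·dt = (-1.4903, -0.0617, 0.6636)
q⊗(0,ω) = (-0.8385703, -1.0411412, -0.0906643, -0.8453432)
q + ½dt·q⊗(0,ω), renormalized = (0.4404, -0.4700, -0.7474, 0.1628)

p' = (-0.9640, -0.6480, 0.9560)
q' = (0.4404, -0.4700, -0.7474, 0.1628)
v' = (0.9200, -1.1507, -1.1280)
ω' = (-1.4903, -0.0617, 0.6636)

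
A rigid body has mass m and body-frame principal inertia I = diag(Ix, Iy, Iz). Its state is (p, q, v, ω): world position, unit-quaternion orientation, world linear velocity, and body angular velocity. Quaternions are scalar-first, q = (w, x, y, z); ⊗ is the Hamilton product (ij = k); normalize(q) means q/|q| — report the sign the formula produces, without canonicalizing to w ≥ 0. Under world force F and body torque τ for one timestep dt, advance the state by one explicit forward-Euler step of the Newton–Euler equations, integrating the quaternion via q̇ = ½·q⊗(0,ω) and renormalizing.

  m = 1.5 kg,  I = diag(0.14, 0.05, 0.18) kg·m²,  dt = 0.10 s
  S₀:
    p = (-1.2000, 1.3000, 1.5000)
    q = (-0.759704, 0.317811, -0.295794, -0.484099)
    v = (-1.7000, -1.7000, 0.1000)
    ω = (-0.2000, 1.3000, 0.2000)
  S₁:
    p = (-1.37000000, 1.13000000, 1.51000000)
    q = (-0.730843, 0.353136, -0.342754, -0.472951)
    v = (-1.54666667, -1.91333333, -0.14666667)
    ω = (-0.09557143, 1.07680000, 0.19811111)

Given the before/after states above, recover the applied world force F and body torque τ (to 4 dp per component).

F = (2.3000, -3.2000, -3.7000)
τ = (0.1800, -0.1100, 0.0200)

Δv = v₁−v₀ = (0.15333333, -0.21333333, -0.24666667)
m·(v₁−v₀)/dt = (2.3000, -3.2000, -3.7000)
ω₁ − ω₀ = (0.10442857, -0.22320000, -0.00188889)
ω₀×(Iω₀) = (0.0338, 0.0016, 0.0234)
I·α + gyro = (0.1800, -0.1100, 0.0200)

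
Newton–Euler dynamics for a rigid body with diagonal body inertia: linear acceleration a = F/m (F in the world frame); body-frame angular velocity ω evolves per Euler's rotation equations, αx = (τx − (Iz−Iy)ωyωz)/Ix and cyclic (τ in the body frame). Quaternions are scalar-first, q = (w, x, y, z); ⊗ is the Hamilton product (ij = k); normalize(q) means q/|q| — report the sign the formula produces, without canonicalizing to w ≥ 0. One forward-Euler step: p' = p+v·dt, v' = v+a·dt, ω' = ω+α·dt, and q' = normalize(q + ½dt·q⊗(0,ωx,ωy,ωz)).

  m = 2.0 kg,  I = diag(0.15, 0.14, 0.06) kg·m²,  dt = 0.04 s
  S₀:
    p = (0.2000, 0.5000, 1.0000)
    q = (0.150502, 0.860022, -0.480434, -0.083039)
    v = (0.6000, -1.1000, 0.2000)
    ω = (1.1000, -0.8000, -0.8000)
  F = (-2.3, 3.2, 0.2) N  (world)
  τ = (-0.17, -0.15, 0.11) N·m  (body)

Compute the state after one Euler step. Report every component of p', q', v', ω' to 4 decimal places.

p' = (0.2240, 0.4560, 1.0080)
q' = (0.1225, 0.8693, -0.4707, -0.0886)
v' = (0.5540, -1.0360, 0.2040)
ω' = (1.0683, -0.8202, -0.7325)

a = (-1.1500, 1.6000, 0.1000)
p + v·dt = (0.2240, 0.4560, 1.0080)
v + (F/m)dt = (0.5540, -1.0360, 0.2040)
angular accel α = (-0.7920, -0.5057, 1.6867)
ω' = ω + α·dt = (1.0683, -0.8202, -0.7325)
Hamilton product q⊗(0,ω) = (-1.3968026, 0.4834682, 0.4762731, -0.2799418)
q' = normalize(q + ½dt·q⊗(0,ω)) = (0.1225, 0.8693, -0.4707, -0.0886)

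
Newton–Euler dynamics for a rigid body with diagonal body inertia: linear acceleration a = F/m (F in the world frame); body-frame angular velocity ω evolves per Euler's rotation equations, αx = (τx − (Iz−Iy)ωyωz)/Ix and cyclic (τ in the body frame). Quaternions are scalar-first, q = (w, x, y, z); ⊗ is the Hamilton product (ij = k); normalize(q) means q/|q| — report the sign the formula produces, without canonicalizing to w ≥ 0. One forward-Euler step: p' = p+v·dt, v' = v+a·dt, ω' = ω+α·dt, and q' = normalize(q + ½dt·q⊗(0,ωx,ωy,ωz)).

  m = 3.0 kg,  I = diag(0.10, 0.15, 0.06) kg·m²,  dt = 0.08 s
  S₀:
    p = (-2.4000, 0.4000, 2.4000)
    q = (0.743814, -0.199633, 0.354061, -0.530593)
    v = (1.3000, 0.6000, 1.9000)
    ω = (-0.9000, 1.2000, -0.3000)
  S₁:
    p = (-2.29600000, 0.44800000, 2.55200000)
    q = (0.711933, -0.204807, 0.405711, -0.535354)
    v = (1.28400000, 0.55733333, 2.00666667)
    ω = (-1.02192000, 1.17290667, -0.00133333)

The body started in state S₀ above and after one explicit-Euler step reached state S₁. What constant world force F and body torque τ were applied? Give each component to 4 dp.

ω₁ − ω₀ = (-0.12192000, -0.02709333, 0.29866667)
τ = I·(Δω/dt) + ω₀×(Iω₀) = (-0.1200, -0.0400, 0.1700)
velocity change Δv = (-0.01600000, -0.04266667, 0.10666667)
F = m·Δv/dt = (-0.6000, -1.6000, 4.0000)

F = (-0.6000, -1.6000, 4.0000)
τ = (-0.1200, -0.0400, 0.1700)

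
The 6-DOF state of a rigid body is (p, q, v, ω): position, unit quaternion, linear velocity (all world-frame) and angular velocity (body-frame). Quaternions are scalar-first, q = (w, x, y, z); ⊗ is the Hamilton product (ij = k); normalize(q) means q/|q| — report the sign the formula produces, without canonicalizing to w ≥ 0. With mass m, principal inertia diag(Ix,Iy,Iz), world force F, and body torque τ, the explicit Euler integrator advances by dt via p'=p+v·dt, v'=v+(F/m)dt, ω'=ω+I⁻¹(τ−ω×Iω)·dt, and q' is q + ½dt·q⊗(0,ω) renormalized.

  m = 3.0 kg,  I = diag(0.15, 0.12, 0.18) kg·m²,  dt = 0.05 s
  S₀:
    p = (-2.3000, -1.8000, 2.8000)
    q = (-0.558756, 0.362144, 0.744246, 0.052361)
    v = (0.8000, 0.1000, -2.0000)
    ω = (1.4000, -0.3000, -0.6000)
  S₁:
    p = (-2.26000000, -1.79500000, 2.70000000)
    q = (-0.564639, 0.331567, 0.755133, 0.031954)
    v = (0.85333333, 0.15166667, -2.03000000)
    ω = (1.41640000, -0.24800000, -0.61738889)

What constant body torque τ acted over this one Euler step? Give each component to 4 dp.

Δω = ω₁−ω₀ = (0.01640000, 0.05200000, -0.01738889)
gyro term ω₀×Iω₀ = (0.0108, 0.0252, 0.0126)
applied torque τ = (0.0600, 0.1500, -0.0500)

τ = (0.0600, 0.1500, -0.0500)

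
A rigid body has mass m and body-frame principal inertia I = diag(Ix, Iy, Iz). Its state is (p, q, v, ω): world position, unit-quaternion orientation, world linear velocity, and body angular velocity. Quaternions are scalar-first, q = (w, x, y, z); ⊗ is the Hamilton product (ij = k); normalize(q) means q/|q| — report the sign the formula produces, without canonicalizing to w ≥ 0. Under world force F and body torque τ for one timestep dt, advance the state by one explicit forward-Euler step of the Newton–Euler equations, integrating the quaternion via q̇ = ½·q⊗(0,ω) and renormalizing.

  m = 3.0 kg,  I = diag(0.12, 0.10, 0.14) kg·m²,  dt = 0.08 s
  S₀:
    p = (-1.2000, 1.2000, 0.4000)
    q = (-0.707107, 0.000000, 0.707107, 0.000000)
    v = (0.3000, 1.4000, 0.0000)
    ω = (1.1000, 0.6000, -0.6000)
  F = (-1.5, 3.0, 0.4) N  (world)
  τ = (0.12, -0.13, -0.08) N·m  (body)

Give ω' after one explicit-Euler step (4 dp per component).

gyro term ω×Iω = (-0.0144, 0.0132, -0.0132)
α = I⁻¹(τ − ω×Iω) = (1.1200, -1.4320, -0.4771)
ω' = ω + α·dt = (1.1896, 0.4854, -0.6382)

ω' = (1.1896, 0.4854, -0.6382)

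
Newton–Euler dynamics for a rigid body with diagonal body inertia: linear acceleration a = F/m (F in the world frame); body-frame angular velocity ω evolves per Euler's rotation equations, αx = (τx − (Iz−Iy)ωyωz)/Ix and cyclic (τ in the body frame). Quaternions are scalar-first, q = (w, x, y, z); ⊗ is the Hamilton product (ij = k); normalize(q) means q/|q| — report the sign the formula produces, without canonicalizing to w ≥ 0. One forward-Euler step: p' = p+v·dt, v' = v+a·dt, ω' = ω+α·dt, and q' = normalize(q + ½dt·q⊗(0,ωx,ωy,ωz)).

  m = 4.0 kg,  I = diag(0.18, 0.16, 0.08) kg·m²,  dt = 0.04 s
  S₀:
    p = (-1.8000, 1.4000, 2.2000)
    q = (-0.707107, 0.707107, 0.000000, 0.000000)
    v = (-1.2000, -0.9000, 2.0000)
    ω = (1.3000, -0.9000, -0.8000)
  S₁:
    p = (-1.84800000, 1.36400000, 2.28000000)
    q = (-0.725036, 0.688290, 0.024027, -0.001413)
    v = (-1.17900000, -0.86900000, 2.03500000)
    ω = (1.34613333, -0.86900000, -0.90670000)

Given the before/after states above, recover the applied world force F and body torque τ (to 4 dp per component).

F = (2.1000, 3.1000, 3.5000)
τ = (0.1500, 0.0200, -0.1900)

velocity change Δv = (0.02100000, 0.03100000, 0.03500000)
m·(v₁−v₀)/dt = (2.1000, 3.1000, 3.5000)
Δω = ω₁−ω₀ = (0.04613333, 0.03100000, -0.10670000)
applied torque τ = (0.1500, 0.0200, -0.1900)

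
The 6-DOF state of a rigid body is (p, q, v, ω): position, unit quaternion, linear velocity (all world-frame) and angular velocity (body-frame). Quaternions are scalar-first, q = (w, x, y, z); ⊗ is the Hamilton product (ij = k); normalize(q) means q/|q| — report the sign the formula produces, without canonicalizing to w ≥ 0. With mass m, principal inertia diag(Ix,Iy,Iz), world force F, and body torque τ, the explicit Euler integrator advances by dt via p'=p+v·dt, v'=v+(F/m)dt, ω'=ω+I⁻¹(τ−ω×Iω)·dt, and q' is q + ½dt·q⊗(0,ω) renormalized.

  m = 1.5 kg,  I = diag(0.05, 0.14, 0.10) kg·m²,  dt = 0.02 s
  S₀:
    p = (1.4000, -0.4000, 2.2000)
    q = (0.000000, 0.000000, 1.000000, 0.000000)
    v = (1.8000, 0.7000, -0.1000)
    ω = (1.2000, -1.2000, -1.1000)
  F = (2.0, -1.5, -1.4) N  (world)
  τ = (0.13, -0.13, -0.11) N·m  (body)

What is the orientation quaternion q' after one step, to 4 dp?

Hamilton product q⊗(0,ω) = (1.2000000, -1.1000000, 0.0000000, -1.2000000)
updated quaternion q' = (0.0120, -0.0110, 0.9998, -0.0120)

q' = (0.0120, -0.0110, 0.9998, -0.0120)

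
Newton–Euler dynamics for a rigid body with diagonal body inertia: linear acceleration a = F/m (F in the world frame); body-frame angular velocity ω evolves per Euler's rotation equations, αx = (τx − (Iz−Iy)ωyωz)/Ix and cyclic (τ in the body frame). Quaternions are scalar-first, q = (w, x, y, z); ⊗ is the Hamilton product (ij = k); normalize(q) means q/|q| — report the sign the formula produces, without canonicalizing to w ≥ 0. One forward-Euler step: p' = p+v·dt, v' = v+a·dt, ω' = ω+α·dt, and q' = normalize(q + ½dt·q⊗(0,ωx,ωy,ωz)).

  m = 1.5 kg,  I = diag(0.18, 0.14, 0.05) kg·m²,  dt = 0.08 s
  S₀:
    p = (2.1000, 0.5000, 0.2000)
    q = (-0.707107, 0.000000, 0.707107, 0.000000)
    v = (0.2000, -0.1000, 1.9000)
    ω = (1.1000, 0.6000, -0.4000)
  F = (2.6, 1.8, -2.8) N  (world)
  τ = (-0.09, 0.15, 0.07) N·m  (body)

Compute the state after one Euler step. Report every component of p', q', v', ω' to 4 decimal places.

α = I⁻¹(τ − ω×Iω) = (-0.6200, 1.4800, 1.9280)
ω' = ω + α·dt = (1.0504, 0.7184, -0.2458)
2q̇ = q⊗(0,ω) = (-0.4242642, -1.0606605, -0.4242642, -0.4949749)
q' = normalize(q + ½dt·q⊗(0,ω)) = (-0.7231, -0.0424, 0.6892, -0.0198)
new position p' = (2.1160, 0.4920, 0.3520)
v' = v + a·dt = (0.3387, -0.0040, 1.7507)

p' = (2.1160, 0.4920, 0.3520)
q' = (-0.7231, -0.0424, 0.6892, -0.0198)
v' = (0.3387, -0.0040, 1.7507)
ω' = (1.0504, 0.7184, -0.2458)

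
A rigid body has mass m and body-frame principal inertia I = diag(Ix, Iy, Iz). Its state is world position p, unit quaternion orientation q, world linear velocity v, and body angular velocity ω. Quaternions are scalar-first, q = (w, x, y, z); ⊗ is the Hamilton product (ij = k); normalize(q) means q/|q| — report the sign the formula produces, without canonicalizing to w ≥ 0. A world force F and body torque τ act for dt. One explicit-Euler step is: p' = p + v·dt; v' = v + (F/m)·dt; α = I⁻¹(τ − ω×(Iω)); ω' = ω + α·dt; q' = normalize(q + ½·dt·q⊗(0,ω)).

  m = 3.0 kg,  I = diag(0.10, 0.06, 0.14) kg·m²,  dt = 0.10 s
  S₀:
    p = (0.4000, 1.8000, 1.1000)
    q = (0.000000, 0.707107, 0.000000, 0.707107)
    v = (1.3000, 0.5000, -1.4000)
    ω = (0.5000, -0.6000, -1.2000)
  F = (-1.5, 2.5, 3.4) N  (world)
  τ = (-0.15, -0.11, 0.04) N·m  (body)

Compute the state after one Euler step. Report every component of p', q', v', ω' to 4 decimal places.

p' = (0.5300, 1.8500, 0.9600)
q' = (0.0247, 0.7265, 0.0600, 0.6841)
v' = (1.2500, 0.5833, -1.2867)
ω' = (0.2924, -0.8233, -1.1800)

new position p' = (0.5300, 1.8500, 0.9600)
v + (F/m)dt = (1.2500, 0.5833, -1.2867)
(τ − ω×Iω)/I = (-2.0760, -2.2333, 0.2000)
ω + α·dt = (0.2924, -0.8233, -1.1800)
Hamilton product q⊗(0,ω) = (0.4949749, 0.4242642, 1.2020819, -0.4242642)
q + ½dt·q⊗(0,ω), renormalized = (0.0247, 0.7265, 0.0600, 0.6841)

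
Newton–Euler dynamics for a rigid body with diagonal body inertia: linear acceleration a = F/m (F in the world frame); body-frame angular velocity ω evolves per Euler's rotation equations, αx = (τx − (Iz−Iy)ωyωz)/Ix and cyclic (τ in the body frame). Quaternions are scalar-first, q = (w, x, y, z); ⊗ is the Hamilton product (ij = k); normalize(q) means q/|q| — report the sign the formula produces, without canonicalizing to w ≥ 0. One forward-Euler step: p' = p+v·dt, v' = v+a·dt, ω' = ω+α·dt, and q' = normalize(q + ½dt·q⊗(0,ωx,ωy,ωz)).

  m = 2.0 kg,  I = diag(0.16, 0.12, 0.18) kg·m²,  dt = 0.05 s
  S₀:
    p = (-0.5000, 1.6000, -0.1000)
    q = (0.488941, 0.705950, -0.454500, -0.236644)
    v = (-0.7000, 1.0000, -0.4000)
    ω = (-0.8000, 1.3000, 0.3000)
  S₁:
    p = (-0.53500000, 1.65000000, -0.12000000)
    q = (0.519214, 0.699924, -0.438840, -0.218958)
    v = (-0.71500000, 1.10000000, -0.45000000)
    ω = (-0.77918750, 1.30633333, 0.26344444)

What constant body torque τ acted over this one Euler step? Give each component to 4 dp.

Δω = ω₁−ω₀ = (0.02081250, 0.00633333, -0.03655556)
precession coupling = (0.0234, 0.0048, 0.0416)
I·α + gyro = (0.0900, 0.0200, -0.0900)

τ = (0.0900, 0.0200, -0.0900)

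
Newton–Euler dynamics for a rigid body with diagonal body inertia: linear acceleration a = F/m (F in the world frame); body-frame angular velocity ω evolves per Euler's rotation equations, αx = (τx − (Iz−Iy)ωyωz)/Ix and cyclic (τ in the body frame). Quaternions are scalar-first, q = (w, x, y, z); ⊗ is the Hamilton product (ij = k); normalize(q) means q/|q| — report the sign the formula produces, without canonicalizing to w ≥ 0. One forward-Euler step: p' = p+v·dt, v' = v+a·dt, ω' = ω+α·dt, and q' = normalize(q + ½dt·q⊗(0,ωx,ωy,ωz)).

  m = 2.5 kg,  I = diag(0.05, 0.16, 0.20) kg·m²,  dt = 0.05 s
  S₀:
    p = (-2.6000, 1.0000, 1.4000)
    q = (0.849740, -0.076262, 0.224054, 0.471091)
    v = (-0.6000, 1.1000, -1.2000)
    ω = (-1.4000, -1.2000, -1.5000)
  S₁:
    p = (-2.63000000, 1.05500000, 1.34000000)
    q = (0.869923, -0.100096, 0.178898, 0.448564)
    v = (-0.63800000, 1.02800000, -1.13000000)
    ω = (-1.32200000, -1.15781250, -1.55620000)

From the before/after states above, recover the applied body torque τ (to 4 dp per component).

τ = (0.1500, -0.1800, -0.0400)

rate change Δω = (0.07800000, 0.04218750, -0.05620000)
gyro term ω₀×Iω₀ = (0.0720, -0.3150, 0.1848)
I·α + gyro = (0.1500, -0.1800, -0.0400)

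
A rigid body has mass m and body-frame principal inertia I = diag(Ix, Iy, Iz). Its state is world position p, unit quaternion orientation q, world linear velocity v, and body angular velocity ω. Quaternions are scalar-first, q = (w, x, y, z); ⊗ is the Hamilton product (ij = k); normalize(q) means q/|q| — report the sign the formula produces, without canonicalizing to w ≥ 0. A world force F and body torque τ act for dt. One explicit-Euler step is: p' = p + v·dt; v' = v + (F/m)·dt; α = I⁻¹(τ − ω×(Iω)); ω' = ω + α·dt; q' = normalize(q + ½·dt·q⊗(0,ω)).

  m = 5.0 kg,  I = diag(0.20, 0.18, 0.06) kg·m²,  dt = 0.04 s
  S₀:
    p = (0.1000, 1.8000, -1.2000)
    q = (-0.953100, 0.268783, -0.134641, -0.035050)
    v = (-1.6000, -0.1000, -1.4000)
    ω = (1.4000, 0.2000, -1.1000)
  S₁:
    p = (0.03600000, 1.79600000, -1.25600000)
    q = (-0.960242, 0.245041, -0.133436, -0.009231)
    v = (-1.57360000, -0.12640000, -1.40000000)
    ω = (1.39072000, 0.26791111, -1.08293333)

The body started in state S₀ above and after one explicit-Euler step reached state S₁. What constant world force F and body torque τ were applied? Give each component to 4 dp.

F = (3.3000, -3.3000, 0.0000)
τ = (-0.0200, 0.0900, 0.0200)

velocity change Δv = (0.02640000, -0.02640000, 0.00000000)
applied force F = (3.3000, -3.3000, 0.0000)
Δω = ω₁−ω₀ = (-0.00928000, 0.06791111, 0.01706667)
τ = I·(Δω/dt) + ω₀×(Iω₀) = (-0.0200, 0.0900, 0.0200)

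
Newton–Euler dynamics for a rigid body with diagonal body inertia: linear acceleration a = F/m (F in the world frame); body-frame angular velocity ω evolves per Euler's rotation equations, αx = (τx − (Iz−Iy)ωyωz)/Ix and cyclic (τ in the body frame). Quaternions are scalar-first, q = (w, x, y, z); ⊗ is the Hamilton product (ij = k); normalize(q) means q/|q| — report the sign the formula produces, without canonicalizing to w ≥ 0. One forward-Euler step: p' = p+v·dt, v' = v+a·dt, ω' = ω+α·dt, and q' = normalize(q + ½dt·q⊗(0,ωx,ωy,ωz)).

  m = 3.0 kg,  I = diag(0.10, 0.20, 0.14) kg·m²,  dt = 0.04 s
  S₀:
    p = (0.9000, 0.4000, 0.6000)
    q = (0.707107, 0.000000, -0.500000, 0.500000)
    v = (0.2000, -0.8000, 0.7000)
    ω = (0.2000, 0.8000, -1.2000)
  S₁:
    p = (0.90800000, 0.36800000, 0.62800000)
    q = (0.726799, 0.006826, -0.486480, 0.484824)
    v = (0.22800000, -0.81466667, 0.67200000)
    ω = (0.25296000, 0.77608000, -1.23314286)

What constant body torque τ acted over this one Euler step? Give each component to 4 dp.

τ = (0.1900, -0.1100, -0.1000)

Δω = ω₁−ω₀ = (0.05296000, -0.02392000, -0.03314286)
I·α + gyro = (0.1900, -0.1100, -0.1000)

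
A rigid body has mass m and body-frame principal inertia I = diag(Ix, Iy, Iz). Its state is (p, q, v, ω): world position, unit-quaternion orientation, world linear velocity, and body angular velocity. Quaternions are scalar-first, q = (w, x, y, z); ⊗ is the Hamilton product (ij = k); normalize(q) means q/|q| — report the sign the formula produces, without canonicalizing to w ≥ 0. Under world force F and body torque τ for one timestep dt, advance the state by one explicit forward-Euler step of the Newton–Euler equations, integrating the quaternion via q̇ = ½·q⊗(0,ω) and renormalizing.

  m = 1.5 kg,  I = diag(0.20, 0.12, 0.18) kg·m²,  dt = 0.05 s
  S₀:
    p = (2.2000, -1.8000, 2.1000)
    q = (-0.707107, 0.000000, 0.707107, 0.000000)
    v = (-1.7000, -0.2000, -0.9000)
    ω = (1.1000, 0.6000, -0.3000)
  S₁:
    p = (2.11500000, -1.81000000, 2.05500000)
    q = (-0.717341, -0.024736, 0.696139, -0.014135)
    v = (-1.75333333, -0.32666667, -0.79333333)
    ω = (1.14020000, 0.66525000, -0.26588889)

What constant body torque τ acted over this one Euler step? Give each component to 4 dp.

τ = (0.1500, 0.1500, 0.0700)

Δω = ω₁−ω₀ = (0.04020000, 0.06525000, 0.03411111)
ω₀×(Iω₀) = (-0.0108, -0.0066, -0.0528)
I·α + gyro = (0.1500, 0.1500, 0.0700)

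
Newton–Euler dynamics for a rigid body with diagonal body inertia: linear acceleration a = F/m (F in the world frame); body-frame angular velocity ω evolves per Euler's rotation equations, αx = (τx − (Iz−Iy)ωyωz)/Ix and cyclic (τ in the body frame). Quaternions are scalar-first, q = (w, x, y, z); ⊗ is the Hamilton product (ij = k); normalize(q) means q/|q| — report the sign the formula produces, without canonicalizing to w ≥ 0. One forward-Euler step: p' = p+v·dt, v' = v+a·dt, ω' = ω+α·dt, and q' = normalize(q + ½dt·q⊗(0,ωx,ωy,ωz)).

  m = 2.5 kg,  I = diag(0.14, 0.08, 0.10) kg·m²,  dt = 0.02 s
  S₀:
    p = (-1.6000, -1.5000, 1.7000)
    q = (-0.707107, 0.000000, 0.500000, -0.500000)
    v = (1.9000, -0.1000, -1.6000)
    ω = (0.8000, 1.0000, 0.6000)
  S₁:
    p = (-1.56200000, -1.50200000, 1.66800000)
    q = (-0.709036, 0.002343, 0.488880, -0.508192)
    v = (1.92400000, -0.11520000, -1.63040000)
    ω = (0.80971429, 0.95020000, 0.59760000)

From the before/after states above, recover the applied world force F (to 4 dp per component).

v₁ − v₀ = (0.02400000, -0.01520000, -0.03040000)
m·(v₁−v₀)/dt = (3.0000, -1.9000, -3.8000)

F = (3.0000, -1.9000, -3.8000)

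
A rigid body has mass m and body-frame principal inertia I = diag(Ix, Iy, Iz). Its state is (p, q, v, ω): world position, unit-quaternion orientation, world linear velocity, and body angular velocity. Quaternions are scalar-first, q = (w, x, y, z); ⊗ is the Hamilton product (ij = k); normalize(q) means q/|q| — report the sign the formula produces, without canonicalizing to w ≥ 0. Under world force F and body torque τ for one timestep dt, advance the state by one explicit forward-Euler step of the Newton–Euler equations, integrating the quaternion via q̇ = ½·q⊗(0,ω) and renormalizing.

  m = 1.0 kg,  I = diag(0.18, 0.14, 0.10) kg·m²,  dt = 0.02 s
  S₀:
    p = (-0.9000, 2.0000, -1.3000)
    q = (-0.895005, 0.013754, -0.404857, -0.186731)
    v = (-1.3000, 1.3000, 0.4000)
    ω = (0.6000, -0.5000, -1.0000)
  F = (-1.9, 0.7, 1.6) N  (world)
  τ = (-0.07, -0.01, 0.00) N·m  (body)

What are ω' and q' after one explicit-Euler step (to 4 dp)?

precession coupling ω×(Iω) = (-0.0200, -0.0480, 0.0120)
(τ − ω×Iω)/I = (-0.2778, 0.2714, -0.1200)
new body rate ω' = (0.5944, -0.4946, -1.0024)
q⊗(0,ω) = (-0.3974119, -0.2255115, 0.3492179, 1.1310422)
updated quaternion q' = (-0.8989, 0.0115, -0.4013, -0.1754)

ω' = (0.5944, -0.4946, -1.0024)
q' = (-0.8989, 0.0115, -0.4013, -0.1754)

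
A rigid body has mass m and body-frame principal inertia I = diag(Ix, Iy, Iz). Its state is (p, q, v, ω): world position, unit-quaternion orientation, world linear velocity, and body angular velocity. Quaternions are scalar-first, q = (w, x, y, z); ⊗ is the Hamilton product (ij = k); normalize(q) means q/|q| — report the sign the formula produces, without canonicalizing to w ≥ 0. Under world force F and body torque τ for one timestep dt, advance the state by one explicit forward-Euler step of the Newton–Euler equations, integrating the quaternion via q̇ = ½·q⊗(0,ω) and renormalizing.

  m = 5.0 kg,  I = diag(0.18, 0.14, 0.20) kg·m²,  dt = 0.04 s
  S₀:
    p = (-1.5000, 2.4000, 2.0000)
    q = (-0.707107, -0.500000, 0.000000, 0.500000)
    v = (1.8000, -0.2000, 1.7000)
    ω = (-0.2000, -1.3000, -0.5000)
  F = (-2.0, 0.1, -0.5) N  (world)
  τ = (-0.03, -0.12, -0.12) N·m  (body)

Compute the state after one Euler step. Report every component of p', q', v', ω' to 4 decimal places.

linear accel F/m = (-0.4000, 0.0200, -0.1000)
p + v·dt = (-1.4280, 2.3920, 2.0680)
v' = v + a·dt = (1.7840, -0.1992, 1.6960)
gyro term ω×Iω = (0.0390, -0.0020, -0.0104)
α = I⁻¹(τ − ω×Iω) = (-0.3833, -0.8429, -0.5480)
ω + α·dt = (-0.2153, -1.3337, -0.5219)
2q̇ = q⊗(0,ω) = (0.1500000, 0.7914214, 0.5692391, 1.0035535)
q' = normalize(q + ½dt·q⊗(0,ω)) = (-0.7038, -0.4840, 0.0114, 0.5199)

p' = (-1.4280, 2.3920, 2.0680)
q' = (-0.7038, -0.4840, 0.0114, 0.5199)
v' = (1.7840, -0.1992, 1.6960)
ω' = (-0.2153, -1.3337, -0.5219)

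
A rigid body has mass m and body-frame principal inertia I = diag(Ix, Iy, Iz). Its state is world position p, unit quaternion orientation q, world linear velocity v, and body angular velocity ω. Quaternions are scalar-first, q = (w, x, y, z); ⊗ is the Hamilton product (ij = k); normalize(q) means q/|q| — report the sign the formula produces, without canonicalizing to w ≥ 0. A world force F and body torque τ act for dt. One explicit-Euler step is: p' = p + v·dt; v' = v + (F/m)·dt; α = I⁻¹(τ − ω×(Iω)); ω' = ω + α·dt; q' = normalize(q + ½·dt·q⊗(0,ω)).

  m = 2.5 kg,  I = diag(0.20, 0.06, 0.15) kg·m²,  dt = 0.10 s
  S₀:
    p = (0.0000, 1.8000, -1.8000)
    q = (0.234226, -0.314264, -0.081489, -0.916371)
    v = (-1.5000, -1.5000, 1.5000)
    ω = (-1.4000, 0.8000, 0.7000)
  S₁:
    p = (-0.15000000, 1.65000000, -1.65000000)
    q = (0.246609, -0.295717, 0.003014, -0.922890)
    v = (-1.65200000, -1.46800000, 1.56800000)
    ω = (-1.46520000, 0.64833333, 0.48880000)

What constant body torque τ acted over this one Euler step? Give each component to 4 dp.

Δω = ω₁−ω₀ = (-0.06520000, -0.15166667, -0.21120000)
τ = I·(Δω/dt) + ω₀×(Iω₀) = (-0.0800, -0.1400, -0.1600)

τ = (-0.0800, -0.1400, -0.1600)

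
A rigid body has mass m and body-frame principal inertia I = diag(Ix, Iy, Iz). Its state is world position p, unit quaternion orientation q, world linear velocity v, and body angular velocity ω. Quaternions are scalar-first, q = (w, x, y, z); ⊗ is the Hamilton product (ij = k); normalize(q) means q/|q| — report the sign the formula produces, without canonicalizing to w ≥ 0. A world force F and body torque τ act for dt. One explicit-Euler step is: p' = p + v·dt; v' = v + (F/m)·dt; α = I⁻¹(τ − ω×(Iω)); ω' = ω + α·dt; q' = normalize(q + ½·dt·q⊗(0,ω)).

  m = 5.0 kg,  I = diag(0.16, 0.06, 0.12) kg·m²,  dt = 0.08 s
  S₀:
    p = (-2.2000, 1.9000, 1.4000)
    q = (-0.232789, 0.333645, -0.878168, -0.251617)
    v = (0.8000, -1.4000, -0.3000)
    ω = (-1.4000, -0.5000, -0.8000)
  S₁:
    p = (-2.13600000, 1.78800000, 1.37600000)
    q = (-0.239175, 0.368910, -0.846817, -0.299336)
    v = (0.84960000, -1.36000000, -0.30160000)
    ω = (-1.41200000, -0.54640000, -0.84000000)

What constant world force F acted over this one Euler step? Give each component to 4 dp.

F = (3.1000, 2.5000, -0.1000)

Δv = v₁−v₀ = (0.04960000, 0.04000000, -0.00160000)
m·(v₁−v₀)/dt = (3.1000, 2.5000, -0.1000)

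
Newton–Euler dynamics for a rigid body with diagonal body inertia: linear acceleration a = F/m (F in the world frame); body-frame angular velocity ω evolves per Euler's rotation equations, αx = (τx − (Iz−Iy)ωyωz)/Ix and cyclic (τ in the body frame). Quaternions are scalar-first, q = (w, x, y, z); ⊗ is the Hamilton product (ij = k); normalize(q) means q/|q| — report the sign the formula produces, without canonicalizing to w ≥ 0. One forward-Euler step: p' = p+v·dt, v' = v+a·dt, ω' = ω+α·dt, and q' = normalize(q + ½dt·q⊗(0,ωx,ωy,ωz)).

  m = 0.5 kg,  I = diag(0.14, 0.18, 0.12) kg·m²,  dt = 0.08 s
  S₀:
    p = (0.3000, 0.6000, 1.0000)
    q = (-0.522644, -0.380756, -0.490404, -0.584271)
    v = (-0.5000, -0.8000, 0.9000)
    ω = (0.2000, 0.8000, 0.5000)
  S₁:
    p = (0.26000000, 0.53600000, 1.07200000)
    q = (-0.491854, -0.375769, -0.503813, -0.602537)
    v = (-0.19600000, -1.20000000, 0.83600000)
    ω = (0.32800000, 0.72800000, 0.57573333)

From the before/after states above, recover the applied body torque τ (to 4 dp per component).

rate change Δω = (0.12800000, -0.07200000, 0.07573333)
ω₀×(Iω₀) = (-0.0240, 0.0020, 0.0064)
τ = I·(Δω/dt) + ω₀×(Iω₀) = (0.2000, -0.1600, 0.1200)

τ = (0.2000, -0.1600, 0.1200)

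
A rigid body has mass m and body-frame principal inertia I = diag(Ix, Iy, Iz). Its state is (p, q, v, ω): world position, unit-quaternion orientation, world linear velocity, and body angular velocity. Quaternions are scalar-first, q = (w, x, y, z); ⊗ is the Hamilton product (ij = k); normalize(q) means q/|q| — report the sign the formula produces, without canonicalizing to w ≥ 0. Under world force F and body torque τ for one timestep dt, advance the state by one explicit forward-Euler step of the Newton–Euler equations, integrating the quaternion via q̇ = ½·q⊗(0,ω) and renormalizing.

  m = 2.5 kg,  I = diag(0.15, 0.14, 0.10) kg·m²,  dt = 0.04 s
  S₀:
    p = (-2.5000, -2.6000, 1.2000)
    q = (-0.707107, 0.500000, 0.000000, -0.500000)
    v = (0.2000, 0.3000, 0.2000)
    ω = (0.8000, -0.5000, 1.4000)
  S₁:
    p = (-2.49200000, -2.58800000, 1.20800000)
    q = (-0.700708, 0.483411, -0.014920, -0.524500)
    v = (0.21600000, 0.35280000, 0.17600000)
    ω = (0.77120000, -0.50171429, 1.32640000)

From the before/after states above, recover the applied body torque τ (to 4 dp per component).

τ = (-0.0800, 0.0500, -0.1800)

Δω = ω₁−ω₀ = (-0.02880000, -0.00171429, -0.07360000)
ω₀×(Iω₀) = (0.0280, 0.0560, 0.0040)
applied torque τ = (-0.0800, 0.0500, -0.1800)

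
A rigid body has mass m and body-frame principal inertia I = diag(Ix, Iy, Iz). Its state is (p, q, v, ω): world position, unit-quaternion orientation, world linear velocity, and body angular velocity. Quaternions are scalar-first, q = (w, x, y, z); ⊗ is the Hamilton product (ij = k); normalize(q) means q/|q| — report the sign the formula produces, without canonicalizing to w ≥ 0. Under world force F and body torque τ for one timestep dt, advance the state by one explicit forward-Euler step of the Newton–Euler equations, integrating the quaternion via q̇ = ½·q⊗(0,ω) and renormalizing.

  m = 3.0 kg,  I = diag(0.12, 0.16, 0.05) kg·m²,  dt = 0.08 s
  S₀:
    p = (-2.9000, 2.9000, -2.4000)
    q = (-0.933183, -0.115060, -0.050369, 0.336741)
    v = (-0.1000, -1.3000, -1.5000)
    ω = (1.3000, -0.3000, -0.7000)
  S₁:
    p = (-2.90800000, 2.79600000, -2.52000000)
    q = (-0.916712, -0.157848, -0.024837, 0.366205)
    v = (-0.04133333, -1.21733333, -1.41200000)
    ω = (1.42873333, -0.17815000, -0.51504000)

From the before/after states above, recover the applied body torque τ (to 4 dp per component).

ω₁ − ω₀ = (0.12873333, 0.12185000, 0.18496000)
τ = I·(Δω/dt) + ω₀×(Iω₀) = (0.1700, 0.1800, 0.1000)

τ = (0.1700, 0.1800, 0.1000)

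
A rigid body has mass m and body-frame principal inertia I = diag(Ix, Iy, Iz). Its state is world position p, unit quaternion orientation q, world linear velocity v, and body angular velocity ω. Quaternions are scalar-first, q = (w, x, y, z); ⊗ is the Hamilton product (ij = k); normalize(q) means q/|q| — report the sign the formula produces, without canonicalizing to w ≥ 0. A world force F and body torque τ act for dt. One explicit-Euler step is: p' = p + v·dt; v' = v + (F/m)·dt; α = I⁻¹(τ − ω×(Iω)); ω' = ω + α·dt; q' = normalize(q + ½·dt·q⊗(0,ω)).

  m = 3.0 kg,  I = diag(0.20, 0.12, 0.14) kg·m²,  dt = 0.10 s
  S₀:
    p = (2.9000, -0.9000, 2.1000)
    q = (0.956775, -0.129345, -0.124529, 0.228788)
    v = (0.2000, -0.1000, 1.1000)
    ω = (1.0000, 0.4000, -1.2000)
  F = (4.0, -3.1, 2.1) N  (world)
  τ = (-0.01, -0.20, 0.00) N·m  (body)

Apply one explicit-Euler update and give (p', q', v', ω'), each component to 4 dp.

p' = (2.9200, -0.9100, 2.2100)
q' = (0.9763, -0.0784, -0.1014, 0.1745)
v' = (0.3333, -0.2033, 1.1700)
ω' = (0.9998, 0.2933, -1.1771)

gyro term ω×Iω = (-0.0096, -0.0720, -0.0320)
(τ − ω×Iω)/I = (-0.0020, -1.0667, 0.2286)
ω + α·dt = (0.9998, 0.2933, -1.1771)
Hamilton product q⊗(0,ω) = (0.4537022, 1.0146946, 0.4562840, -1.0753390)
updated quaternion q' = (0.9763, -0.0784, -0.1014, 0.1745)
linear accel F/m = (1.3333, -1.0333, 0.7000)
p + v·dt = (2.9200, -0.9100, 2.2100)
v + (F/m)dt = (0.3333, -0.2033, 1.1700)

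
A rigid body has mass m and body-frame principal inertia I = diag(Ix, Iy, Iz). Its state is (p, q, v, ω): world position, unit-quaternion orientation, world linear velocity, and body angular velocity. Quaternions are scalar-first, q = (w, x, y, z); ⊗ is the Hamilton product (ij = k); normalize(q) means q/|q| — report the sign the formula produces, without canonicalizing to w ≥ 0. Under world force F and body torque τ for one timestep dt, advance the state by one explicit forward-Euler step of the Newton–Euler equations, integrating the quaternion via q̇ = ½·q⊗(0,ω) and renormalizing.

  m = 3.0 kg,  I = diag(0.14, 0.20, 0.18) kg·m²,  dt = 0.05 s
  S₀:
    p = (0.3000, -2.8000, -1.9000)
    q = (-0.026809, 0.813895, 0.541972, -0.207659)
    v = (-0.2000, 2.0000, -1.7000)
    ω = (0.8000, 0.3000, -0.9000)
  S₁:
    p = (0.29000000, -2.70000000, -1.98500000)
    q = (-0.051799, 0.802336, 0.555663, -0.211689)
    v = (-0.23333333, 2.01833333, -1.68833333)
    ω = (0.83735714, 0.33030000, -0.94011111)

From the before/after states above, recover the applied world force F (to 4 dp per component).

F = (-2.0000, 1.1000, 0.7000)

v₁ − v₀ = (-0.03333333, 0.01833333, 0.01166667)
applied force F = (-2.0000, 1.1000, 0.7000)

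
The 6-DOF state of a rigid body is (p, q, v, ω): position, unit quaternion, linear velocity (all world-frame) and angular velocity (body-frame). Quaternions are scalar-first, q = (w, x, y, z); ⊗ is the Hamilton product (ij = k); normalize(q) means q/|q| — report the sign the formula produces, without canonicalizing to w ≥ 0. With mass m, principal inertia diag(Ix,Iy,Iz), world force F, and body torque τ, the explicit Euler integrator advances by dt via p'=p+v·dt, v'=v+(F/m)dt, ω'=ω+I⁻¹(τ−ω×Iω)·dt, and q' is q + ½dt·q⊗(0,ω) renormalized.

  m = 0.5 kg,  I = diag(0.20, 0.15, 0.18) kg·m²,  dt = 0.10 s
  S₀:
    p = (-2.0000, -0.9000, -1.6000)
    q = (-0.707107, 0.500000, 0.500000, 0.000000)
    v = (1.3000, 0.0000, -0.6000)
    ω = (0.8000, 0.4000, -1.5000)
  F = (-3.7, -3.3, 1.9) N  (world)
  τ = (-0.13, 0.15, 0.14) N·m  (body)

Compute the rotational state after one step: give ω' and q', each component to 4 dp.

ω' = (0.7440, 0.5160, -1.4133)
q' = (-0.7343, 0.4326, 0.5214, 0.0429)

α = I⁻¹(τ − ω×Iω) = (-0.5600, 1.1600, 0.8667)
ω' = ω + α·dt = (0.7440, 0.5160, -1.4133)
Hamilton product q⊗(0,ω) = (-0.6000000, -1.3156856, 0.4671572, 0.8606605)
updated quaternion q' = (-0.7343, 0.4326, 0.5214, 0.0429)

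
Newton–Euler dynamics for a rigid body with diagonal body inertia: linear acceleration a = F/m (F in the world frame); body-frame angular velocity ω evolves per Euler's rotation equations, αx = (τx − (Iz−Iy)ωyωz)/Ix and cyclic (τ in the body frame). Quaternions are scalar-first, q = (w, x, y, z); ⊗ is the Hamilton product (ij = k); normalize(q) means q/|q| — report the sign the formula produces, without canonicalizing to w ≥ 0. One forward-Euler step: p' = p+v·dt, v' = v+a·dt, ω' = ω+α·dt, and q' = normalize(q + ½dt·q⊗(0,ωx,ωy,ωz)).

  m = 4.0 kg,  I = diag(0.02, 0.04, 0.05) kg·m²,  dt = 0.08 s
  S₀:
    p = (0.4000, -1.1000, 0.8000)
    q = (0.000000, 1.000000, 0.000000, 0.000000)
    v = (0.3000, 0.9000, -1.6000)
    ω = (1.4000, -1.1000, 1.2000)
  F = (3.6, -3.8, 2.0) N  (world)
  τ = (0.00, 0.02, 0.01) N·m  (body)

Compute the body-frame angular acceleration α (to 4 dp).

α = (0.6600, 1.7600, 0.8160)

gyro term ω×Iω = (-0.0132, -0.0504, -0.0308)
angular accel α = (0.6600, 1.7600, 0.8160)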